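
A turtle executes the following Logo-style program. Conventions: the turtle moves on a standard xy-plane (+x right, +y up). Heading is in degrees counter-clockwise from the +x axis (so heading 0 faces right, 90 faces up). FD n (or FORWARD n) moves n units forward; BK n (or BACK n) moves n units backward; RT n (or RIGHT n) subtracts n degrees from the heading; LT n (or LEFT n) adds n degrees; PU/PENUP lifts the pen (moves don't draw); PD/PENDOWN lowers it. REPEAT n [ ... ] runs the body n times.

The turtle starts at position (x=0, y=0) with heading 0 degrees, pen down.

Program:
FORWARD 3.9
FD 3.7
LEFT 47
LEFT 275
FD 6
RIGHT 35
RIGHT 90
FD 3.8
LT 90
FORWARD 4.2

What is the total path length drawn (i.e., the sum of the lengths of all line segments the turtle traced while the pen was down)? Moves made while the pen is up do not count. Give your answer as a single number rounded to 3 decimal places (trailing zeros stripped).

Executing turtle program step by step:
Start: pos=(0,0), heading=0, pen down
FD 3.9: (0,0) -> (3.9,0) [heading=0, draw]
FD 3.7: (3.9,0) -> (7.6,0) [heading=0, draw]
LT 47: heading 0 -> 47
LT 275: heading 47 -> 322
FD 6: (7.6,0) -> (12.328,-3.694) [heading=322, draw]
RT 35: heading 322 -> 287
RT 90: heading 287 -> 197
FD 3.8: (12.328,-3.694) -> (8.694,-4.805) [heading=197, draw]
LT 90: heading 197 -> 287
FD 4.2: (8.694,-4.805) -> (9.922,-8.821) [heading=287, draw]
Final: pos=(9.922,-8.821), heading=287, 5 segment(s) drawn

Segment lengths:
  seg 1: (0,0) -> (3.9,0), length = 3.9
  seg 2: (3.9,0) -> (7.6,0), length = 3.7
  seg 3: (7.6,0) -> (12.328,-3.694), length = 6
  seg 4: (12.328,-3.694) -> (8.694,-4.805), length = 3.8
  seg 5: (8.694,-4.805) -> (9.922,-8.821), length = 4.2
Total = 21.6

Answer: 21.6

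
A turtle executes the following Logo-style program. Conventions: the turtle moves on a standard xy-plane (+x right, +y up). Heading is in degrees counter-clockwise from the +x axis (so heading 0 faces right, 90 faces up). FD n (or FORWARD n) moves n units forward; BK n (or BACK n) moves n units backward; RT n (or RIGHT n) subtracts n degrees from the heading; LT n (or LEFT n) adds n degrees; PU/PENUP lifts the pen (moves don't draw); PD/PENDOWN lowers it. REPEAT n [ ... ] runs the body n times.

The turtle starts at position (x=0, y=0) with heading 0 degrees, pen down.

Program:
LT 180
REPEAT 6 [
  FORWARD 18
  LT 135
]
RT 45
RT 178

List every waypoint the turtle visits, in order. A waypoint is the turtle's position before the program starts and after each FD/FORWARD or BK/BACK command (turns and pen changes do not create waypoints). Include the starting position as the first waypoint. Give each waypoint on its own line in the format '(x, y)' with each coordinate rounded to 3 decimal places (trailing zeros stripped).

Answer: (0, 0)
(-18, 0)
(-5.272, -12.728)
(-5.272, 5.272)
(-18, -7.456)
(0, -7.456)
(-12.728, 5.272)

Derivation:
Executing turtle program step by step:
Start: pos=(0,0), heading=0, pen down
LT 180: heading 0 -> 180
REPEAT 6 [
  -- iteration 1/6 --
  FD 18: (0,0) -> (-18,0) [heading=180, draw]
  LT 135: heading 180 -> 315
  -- iteration 2/6 --
  FD 18: (-18,0) -> (-5.272,-12.728) [heading=315, draw]
  LT 135: heading 315 -> 90
  -- iteration 3/6 --
  FD 18: (-5.272,-12.728) -> (-5.272,5.272) [heading=90, draw]
  LT 135: heading 90 -> 225
  -- iteration 4/6 --
  FD 18: (-5.272,5.272) -> (-18,-7.456) [heading=225, draw]
  LT 135: heading 225 -> 0
  -- iteration 5/6 --
  FD 18: (-18,-7.456) -> (0,-7.456) [heading=0, draw]
  LT 135: heading 0 -> 135
  -- iteration 6/6 --
  FD 18: (0,-7.456) -> (-12.728,5.272) [heading=135, draw]
  LT 135: heading 135 -> 270
]
RT 45: heading 270 -> 225
RT 178: heading 225 -> 47
Final: pos=(-12.728,5.272), heading=47, 6 segment(s) drawn
Waypoints (7 total):
(0, 0)
(-18, 0)
(-5.272, -12.728)
(-5.272, 5.272)
(-18, -7.456)
(0, -7.456)
(-12.728, 5.272)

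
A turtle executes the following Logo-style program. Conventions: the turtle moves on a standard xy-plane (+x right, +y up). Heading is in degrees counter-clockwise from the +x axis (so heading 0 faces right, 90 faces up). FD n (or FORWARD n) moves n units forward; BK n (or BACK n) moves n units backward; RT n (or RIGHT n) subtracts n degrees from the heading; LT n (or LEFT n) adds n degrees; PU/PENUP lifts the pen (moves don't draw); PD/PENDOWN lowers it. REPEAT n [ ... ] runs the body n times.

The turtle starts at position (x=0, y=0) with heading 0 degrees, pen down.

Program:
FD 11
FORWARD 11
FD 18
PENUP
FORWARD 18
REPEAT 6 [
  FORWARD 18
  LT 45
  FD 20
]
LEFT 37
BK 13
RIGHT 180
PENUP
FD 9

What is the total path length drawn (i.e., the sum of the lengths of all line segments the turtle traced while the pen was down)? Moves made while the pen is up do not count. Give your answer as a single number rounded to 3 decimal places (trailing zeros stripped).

Executing turtle program step by step:
Start: pos=(0,0), heading=0, pen down
FD 11: (0,0) -> (11,0) [heading=0, draw]
FD 11: (11,0) -> (22,0) [heading=0, draw]
FD 18: (22,0) -> (40,0) [heading=0, draw]
PU: pen up
FD 18: (40,0) -> (58,0) [heading=0, move]
REPEAT 6 [
  -- iteration 1/6 --
  FD 18: (58,0) -> (76,0) [heading=0, move]
  LT 45: heading 0 -> 45
  FD 20: (76,0) -> (90.142,14.142) [heading=45, move]
  -- iteration 2/6 --
  FD 18: (90.142,14.142) -> (102.87,26.87) [heading=45, move]
  LT 45: heading 45 -> 90
  FD 20: (102.87,26.87) -> (102.87,46.87) [heading=90, move]
  -- iteration 3/6 --
  FD 18: (102.87,46.87) -> (102.87,64.87) [heading=90, move]
  LT 45: heading 90 -> 135
  FD 20: (102.87,64.87) -> (88.728,79.012) [heading=135, move]
  -- iteration 4/6 --
  FD 18: (88.728,79.012) -> (76,91.74) [heading=135, move]
  LT 45: heading 135 -> 180
  FD 20: (76,91.74) -> (56,91.74) [heading=180, move]
  -- iteration 5/6 --
  FD 18: (56,91.74) -> (38,91.74) [heading=180, move]
  LT 45: heading 180 -> 225
  FD 20: (38,91.74) -> (23.858,77.598) [heading=225, move]
  -- iteration 6/6 --
  FD 18: (23.858,77.598) -> (11.13,64.87) [heading=225, move]
  LT 45: heading 225 -> 270
  FD 20: (11.13,64.87) -> (11.13,44.87) [heading=270, move]
]
LT 37: heading 270 -> 307
BK 13: (11.13,44.87) -> (3.306,55.252) [heading=307, move]
RT 180: heading 307 -> 127
PU: pen up
FD 9: (3.306,55.252) -> (-2.11,62.44) [heading=127, move]
Final: pos=(-2.11,62.44), heading=127, 3 segment(s) drawn

Segment lengths:
  seg 1: (0,0) -> (11,0), length = 11
  seg 2: (11,0) -> (22,0), length = 11
  seg 3: (22,0) -> (40,0), length = 18
Total = 40

Answer: 40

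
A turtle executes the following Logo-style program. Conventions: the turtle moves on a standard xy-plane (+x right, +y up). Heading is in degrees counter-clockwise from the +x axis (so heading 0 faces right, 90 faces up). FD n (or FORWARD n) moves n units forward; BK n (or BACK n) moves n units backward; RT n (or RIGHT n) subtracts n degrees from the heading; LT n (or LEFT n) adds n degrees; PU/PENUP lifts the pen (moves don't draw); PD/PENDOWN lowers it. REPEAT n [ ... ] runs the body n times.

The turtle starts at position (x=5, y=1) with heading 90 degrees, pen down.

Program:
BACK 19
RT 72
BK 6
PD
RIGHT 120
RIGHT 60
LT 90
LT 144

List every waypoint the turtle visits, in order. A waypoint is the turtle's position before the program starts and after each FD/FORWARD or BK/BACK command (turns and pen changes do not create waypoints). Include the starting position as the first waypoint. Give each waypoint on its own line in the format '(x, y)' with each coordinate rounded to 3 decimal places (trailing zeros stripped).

Executing turtle program step by step:
Start: pos=(5,1), heading=90, pen down
BK 19: (5,1) -> (5,-18) [heading=90, draw]
RT 72: heading 90 -> 18
BK 6: (5,-18) -> (-0.706,-19.854) [heading=18, draw]
PD: pen down
RT 120: heading 18 -> 258
RT 60: heading 258 -> 198
LT 90: heading 198 -> 288
LT 144: heading 288 -> 72
Final: pos=(-0.706,-19.854), heading=72, 2 segment(s) drawn
Waypoints (3 total):
(5, 1)
(5, -18)
(-0.706, -19.854)

Answer: (5, 1)
(5, -18)
(-0.706, -19.854)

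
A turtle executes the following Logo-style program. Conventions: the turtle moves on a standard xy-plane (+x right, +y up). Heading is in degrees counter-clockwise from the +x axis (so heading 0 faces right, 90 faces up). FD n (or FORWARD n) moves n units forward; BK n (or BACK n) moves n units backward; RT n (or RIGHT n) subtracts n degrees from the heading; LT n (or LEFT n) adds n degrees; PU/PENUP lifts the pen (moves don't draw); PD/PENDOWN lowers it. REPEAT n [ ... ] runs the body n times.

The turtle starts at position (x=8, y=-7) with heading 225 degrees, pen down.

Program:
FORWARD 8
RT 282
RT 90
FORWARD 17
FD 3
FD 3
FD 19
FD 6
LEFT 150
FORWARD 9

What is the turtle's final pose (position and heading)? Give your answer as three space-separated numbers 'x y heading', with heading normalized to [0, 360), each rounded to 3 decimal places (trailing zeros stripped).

Executing turtle program step by step:
Start: pos=(8,-7), heading=225, pen down
FD 8: (8,-7) -> (2.343,-12.657) [heading=225, draw]
RT 282: heading 225 -> 303
RT 90: heading 303 -> 213
FD 17: (2.343,-12.657) -> (-11.914,-21.916) [heading=213, draw]
FD 3: (-11.914,-21.916) -> (-14.43,-23.55) [heading=213, draw]
FD 3: (-14.43,-23.55) -> (-16.946,-25.184) [heading=213, draw]
FD 19: (-16.946,-25.184) -> (-32.881,-35.532) [heading=213, draw]
FD 6: (-32.881,-35.532) -> (-37.913,-38.8) [heading=213, draw]
LT 150: heading 213 -> 3
FD 9: (-37.913,-38.8) -> (-28.925,-38.329) [heading=3, draw]
Final: pos=(-28.925,-38.329), heading=3, 7 segment(s) drawn

Answer: -28.925 -38.329 3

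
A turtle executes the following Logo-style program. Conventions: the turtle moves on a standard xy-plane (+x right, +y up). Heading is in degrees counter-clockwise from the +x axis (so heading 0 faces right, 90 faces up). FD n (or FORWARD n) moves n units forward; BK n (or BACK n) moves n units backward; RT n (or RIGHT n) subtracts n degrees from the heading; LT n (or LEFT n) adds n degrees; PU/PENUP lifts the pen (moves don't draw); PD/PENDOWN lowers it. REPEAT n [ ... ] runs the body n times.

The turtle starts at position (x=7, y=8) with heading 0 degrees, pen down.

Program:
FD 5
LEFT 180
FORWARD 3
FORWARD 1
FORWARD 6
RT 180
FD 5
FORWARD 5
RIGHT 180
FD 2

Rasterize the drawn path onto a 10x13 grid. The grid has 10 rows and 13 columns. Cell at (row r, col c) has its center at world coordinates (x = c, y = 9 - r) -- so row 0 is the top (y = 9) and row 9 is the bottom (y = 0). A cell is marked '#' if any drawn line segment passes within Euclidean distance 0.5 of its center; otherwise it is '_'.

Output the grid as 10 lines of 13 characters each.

Segment 0: (7,8) -> (12,8)
Segment 1: (12,8) -> (9,8)
Segment 2: (9,8) -> (8,8)
Segment 3: (8,8) -> (2,8)
Segment 4: (2,8) -> (7,8)
Segment 5: (7,8) -> (12,8)
Segment 6: (12,8) -> (10,8)

Answer: _____________
__###########
_____________
_____________
_____________
_____________
_____________
_____________
_____________
_____________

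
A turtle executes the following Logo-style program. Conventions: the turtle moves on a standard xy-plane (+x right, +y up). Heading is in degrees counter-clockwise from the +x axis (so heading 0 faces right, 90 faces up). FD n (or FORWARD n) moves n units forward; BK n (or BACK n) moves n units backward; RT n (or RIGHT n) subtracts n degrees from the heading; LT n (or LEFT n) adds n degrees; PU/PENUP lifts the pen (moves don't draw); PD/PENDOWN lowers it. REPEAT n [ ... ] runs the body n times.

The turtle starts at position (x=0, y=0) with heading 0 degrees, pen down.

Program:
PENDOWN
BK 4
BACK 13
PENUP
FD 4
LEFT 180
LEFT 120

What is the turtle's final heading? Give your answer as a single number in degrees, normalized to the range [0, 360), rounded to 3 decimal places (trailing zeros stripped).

Executing turtle program step by step:
Start: pos=(0,0), heading=0, pen down
PD: pen down
BK 4: (0,0) -> (-4,0) [heading=0, draw]
BK 13: (-4,0) -> (-17,0) [heading=0, draw]
PU: pen up
FD 4: (-17,0) -> (-13,0) [heading=0, move]
LT 180: heading 0 -> 180
LT 120: heading 180 -> 300
Final: pos=(-13,0), heading=300, 2 segment(s) drawn

Answer: 300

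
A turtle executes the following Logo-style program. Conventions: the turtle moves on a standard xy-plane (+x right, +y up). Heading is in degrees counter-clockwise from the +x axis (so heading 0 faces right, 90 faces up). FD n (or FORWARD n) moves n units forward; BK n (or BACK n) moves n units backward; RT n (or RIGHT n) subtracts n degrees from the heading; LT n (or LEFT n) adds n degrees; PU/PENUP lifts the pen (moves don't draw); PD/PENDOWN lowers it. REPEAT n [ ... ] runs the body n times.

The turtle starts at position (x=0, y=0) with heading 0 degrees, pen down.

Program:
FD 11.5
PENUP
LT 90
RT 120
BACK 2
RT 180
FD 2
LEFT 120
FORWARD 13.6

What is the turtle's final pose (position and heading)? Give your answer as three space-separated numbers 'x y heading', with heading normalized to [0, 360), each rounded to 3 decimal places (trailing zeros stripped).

Answer: 8.036 -11.6 270

Derivation:
Executing turtle program step by step:
Start: pos=(0,0), heading=0, pen down
FD 11.5: (0,0) -> (11.5,0) [heading=0, draw]
PU: pen up
LT 90: heading 0 -> 90
RT 120: heading 90 -> 330
BK 2: (11.5,0) -> (9.768,1) [heading=330, move]
RT 180: heading 330 -> 150
FD 2: (9.768,1) -> (8.036,2) [heading=150, move]
LT 120: heading 150 -> 270
FD 13.6: (8.036,2) -> (8.036,-11.6) [heading=270, move]
Final: pos=(8.036,-11.6), heading=270, 1 segment(s) drawn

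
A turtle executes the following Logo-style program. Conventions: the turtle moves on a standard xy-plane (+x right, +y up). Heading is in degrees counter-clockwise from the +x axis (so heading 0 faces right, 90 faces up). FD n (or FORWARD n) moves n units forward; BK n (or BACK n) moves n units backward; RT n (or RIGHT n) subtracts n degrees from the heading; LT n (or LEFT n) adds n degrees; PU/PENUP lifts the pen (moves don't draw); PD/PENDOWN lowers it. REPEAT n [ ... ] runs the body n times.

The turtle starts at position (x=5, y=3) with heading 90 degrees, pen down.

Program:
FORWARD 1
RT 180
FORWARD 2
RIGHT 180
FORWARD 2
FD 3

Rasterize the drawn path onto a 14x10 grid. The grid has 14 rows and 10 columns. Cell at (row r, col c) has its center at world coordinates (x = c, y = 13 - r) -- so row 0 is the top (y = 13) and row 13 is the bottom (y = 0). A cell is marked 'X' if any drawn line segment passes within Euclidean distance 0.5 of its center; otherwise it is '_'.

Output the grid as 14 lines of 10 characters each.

Segment 0: (5,3) -> (5,4)
Segment 1: (5,4) -> (5,2)
Segment 2: (5,2) -> (5,4)
Segment 3: (5,4) -> (5,7)

Answer: __________
__________
__________
__________
__________
__________
_____X____
_____X____
_____X____
_____X____
_____X____
_____X____
__________
__________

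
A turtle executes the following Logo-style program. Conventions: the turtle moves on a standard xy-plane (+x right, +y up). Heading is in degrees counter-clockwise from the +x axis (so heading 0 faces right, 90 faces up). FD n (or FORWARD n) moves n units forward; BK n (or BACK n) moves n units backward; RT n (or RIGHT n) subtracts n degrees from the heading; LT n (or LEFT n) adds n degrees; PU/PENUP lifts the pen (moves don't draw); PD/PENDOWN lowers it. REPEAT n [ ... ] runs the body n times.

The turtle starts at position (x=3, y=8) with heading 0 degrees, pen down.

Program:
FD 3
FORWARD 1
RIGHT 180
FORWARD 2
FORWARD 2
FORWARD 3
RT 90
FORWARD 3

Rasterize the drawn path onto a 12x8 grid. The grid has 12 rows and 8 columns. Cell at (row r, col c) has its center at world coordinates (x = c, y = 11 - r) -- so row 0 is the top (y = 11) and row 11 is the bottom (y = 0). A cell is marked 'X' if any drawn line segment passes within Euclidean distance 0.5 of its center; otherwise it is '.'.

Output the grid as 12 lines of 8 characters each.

Segment 0: (3,8) -> (6,8)
Segment 1: (6,8) -> (7,8)
Segment 2: (7,8) -> (5,8)
Segment 3: (5,8) -> (3,8)
Segment 4: (3,8) -> (0,8)
Segment 5: (0,8) -> (-0,11)

Answer: X.......
X.......
X.......
XXXXXXXX
........
........
........
........
........
........
........
........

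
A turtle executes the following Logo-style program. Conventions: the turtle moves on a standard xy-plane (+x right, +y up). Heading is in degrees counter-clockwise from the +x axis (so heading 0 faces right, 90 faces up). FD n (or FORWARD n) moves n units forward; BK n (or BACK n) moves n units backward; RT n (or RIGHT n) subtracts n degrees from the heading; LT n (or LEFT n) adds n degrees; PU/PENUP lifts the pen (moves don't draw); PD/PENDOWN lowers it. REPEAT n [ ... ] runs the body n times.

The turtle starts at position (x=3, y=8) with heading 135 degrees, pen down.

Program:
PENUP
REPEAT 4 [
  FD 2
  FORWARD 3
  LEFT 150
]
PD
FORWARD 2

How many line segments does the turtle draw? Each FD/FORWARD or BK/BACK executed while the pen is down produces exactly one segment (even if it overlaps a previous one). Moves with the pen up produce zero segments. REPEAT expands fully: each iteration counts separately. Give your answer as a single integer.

Answer: 1

Derivation:
Executing turtle program step by step:
Start: pos=(3,8), heading=135, pen down
PU: pen up
REPEAT 4 [
  -- iteration 1/4 --
  FD 2: (3,8) -> (1.586,9.414) [heading=135, move]
  FD 3: (1.586,9.414) -> (-0.536,11.536) [heading=135, move]
  LT 150: heading 135 -> 285
  -- iteration 2/4 --
  FD 2: (-0.536,11.536) -> (-0.018,9.604) [heading=285, move]
  FD 3: (-0.018,9.604) -> (0.759,6.706) [heading=285, move]
  LT 150: heading 285 -> 75
  -- iteration 3/4 --
  FD 2: (0.759,6.706) -> (1.276,8.638) [heading=75, move]
  FD 3: (1.276,8.638) -> (2.053,11.536) [heading=75, move]
  LT 150: heading 75 -> 225
  -- iteration 4/4 --
  FD 2: (2.053,11.536) -> (0.638,10.121) [heading=225, move]
  FD 3: (0.638,10.121) -> (-1.483,8) [heading=225, move]
  LT 150: heading 225 -> 15
]
PD: pen down
FD 2: (-1.483,8) -> (0.449,8.518) [heading=15, draw]
Final: pos=(0.449,8.518), heading=15, 1 segment(s) drawn
Segments drawn: 1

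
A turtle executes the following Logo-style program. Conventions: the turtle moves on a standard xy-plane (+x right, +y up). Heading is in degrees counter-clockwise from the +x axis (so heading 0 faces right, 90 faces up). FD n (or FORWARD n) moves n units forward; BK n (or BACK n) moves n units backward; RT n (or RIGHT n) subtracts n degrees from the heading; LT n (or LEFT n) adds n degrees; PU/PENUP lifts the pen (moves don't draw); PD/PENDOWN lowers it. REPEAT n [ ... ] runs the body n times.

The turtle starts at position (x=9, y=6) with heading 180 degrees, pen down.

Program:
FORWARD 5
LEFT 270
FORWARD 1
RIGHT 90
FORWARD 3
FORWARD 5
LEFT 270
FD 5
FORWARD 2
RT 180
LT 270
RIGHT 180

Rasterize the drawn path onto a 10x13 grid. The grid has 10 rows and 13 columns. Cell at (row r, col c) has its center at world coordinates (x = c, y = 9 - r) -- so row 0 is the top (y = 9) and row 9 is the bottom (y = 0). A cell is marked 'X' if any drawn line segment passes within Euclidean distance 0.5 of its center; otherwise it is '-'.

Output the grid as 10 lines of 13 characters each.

Segment 0: (9,6) -> (4,6)
Segment 1: (4,6) -> (4,7)
Segment 2: (4,7) -> (7,7)
Segment 3: (7,7) -> (12,7)
Segment 4: (12,7) -> (12,2)
Segment 5: (12,2) -> (12,-0)

Answer: -------------
-------------
----XXXXXXXXX
----XXXXXX--X
------------X
------------X
------------X
------------X
------------X
------------X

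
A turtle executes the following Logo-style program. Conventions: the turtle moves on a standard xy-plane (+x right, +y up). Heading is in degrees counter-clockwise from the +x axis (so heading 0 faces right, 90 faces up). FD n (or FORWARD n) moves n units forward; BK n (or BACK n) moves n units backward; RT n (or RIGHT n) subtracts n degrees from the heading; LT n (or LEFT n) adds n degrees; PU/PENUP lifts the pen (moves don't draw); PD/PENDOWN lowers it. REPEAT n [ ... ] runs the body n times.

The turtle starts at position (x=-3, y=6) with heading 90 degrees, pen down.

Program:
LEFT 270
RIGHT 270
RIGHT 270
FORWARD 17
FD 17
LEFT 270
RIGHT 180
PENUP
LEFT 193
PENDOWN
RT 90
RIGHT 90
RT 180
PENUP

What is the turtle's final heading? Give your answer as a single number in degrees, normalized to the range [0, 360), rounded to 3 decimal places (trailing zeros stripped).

Executing turtle program step by step:
Start: pos=(-3,6), heading=90, pen down
LT 270: heading 90 -> 0
RT 270: heading 0 -> 90
RT 270: heading 90 -> 180
FD 17: (-3,6) -> (-20,6) [heading=180, draw]
FD 17: (-20,6) -> (-37,6) [heading=180, draw]
LT 270: heading 180 -> 90
RT 180: heading 90 -> 270
PU: pen up
LT 193: heading 270 -> 103
PD: pen down
RT 90: heading 103 -> 13
RT 90: heading 13 -> 283
RT 180: heading 283 -> 103
PU: pen up
Final: pos=(-37,6), heading=103, 2 segment(s) drawn

Answer: 103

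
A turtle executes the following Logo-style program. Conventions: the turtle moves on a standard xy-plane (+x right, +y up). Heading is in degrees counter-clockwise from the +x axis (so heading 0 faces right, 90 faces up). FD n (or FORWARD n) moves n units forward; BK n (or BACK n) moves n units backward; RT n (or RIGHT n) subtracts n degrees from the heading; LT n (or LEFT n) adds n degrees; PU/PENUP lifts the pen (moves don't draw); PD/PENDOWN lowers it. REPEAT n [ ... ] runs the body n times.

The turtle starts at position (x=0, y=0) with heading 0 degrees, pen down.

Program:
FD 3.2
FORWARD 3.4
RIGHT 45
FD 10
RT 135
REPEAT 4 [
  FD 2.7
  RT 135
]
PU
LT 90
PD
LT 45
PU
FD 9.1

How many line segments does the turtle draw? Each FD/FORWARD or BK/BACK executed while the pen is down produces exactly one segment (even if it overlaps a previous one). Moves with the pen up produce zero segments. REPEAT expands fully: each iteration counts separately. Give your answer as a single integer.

Answer: 7

Derivation:
Executing turtle program step by step:
Start: pos=(0,0), heading=0, pen down
FD 3.2: (0,0) -> (3.2,0) [heading=0, draw]
FD 3.4: (3.2,0) -> (6.6,0) [heading=0, draw]
RT 45: heading 0 -> 315
FD 10: (6.6,0) -> (13.671,-7.071) [heading=315, draw]
RT 135: heading 315 -> 180
REPEAT 4 [
  -- iteration 1/4 --
  FD 2.7: (13.671,-7.071) -> (10.971,-7.071) [heading=180, draw]
  RT 135: heading 180 -> 45
  -- iteration 2/4 --
  FD 2.7: (10.971,-7.071) -> (12.88,-5.162) [heading=45, draw]
  RT 135: heading 45 -> 270
  -- iteration 3/4 --
  FD 2.7: (12.88,-5.162) -> (12.88,-7.862) [heading=270, draw]
  RT 135: heading 270 -> 135
  -- iteration 4/4 --
  FD 2.7: (12.88,-7.862) -> (10.971,-5.953) [heading=135, draw]
  RT 135: heading 135 -> 0
]
PU: pen up
LT 90: heading 0 -> 90
PD: pen down
LT 45: heading 90 -> 135
PU: pen up
FD 9.1: (10.971,-5.953) -> (4.536,0.482) [heading=135, move]
Final: pos=(4.536,0.482), heading=135, 7 segment(s) drawn
Segments drawn: 7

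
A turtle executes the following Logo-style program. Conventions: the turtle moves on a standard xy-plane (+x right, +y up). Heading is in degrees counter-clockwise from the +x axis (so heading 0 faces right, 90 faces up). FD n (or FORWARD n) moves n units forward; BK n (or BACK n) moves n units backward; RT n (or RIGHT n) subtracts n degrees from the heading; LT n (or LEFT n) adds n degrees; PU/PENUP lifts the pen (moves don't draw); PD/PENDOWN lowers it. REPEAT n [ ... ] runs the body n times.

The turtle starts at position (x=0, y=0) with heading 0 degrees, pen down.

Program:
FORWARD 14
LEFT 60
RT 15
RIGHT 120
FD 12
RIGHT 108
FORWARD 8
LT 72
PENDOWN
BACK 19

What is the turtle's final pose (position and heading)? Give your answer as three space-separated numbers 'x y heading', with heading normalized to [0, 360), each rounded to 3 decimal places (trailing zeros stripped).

Answer: 15.926 6.566 249

Derivation:
Executing turtle program step by step:
Start: pos=(0,0), heading=0, pen down
FD 14: (0,0) -> (14,0) [heading=0, draw]
LT 60: heading 0 -> 60
RT 15: heading 60 -> 45
RT 120: heading 45 -> 285
FD 12: (14,0) -> (17.106,-11.591) [heading=285, draw]
RT 108: heading 285 -> 177
FD 8: (17.106,-11.591) -> (9.117,-11.172) [heading=177, draw]
LT 72: heading 177 -> 249
PD: pen down
BK 19: (9.117,-11.172) -> (15.926,6.566) [heading=249, draw]
Final: pos=(15.926,6.566), heading=249, 4 segment(s) drawn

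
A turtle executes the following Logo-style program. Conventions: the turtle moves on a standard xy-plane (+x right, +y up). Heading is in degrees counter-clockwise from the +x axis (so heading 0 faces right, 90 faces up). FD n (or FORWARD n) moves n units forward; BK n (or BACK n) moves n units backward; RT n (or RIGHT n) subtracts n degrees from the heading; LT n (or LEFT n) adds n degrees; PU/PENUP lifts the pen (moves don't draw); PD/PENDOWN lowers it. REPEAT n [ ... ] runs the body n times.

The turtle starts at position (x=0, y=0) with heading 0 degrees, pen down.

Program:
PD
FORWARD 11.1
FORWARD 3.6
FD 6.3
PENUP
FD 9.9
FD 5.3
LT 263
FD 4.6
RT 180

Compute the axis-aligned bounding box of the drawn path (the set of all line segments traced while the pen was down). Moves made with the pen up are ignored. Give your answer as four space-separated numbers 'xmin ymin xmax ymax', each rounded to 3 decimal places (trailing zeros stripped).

Executing turtle program step by step:
Start: pos=(0,0), heading=0, pen down
PD: pen down
FD 11.1: (0,0) -> (11.1,0) [heading=0, draw]
FD 3.6: (11.1,0) -> (14.7,0) [heading=0, draw]
FD 6.3: (14.7,0) -> (21,0) [heading=0, draw]
PU: pen up
FD 9.9: (21,0) -> (30.9,0) [heading=0, move]
FD 5.3: (30.9,0) -> (36.2,0) [heading=0, move]
LT 263: heading 0 -> 263
FD 4.6: (36.2,0) -> (35.639,-4.566) [heading=263, move]
RT 180: heading 263 -> 83
Final: pos=(35.639,-4.566), heading=83, 3 segment(s) drawn

Segment endpoints: x in {0, 11.1, 14.7, 21}, y in {0}
xmin=0, ymin=0, xmax=21, ymax=0

Answer: 0 0 21 0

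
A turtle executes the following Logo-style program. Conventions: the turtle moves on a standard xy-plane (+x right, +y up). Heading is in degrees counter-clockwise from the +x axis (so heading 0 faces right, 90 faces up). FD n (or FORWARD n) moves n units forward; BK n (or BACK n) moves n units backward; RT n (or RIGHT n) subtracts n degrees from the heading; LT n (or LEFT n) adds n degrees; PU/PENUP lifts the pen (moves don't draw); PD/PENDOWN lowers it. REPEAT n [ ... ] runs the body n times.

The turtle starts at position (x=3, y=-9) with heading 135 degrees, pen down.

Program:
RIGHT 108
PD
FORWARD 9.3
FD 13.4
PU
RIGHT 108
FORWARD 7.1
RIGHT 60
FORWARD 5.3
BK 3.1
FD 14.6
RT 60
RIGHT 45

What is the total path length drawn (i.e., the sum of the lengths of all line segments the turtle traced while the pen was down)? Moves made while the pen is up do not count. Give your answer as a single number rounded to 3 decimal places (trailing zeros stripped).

Executing turtle program step by step:
Start: pos=(3,-9), heading=135, pen down
RT 108: heading 135 -> 27
PD: pen down
FD 9.3: (3,-9) -> (11.286,-4.778) [heading=27, draw]
FD 13.4: (11.286,-4.778) -> (23.226,1.306) [heading=27, draw]
PU: pen up
RT 108: heading 27 -> 279
FD 7.1: (23.226,1.306) -> (24.337,-5.707) [heading=279, move]
RT 60: heading 279 -> 219
FD 5.3: (24.337,-5.707) -> (20.218,-9.042) [heading=219, move]
BK 3.1: (20.218,-9.042) -> (22.627,-7.092) [heading=219, move]
FD 14.6: (22.627,-7.092) -> (11.28,-16.28) [heading=219, move]
RT 60: heading 219 -> 159
RT 45: heading 159 -> 114
Final: pos=(11.28,-16.28), heading=114, 2 segment(s) drawn

Segment lengths:
  seg 1: (3,-9) -> (11.286,-4.778), length = 9.3
  seg 2: (11.286,-4.778) -> (23.226,1.306), length = 13.4
Total = 22.7

Answer: 22.7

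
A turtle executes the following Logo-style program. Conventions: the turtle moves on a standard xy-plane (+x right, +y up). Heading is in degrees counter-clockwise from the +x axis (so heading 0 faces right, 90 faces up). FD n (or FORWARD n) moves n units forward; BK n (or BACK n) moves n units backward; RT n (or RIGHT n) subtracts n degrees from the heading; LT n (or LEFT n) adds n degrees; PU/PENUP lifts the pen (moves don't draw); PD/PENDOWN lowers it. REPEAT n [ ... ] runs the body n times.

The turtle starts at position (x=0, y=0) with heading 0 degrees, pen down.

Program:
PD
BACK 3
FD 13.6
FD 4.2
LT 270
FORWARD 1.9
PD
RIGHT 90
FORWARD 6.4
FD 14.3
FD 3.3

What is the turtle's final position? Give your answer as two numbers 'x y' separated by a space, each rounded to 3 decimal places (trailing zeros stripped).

Answer: -9.2 -1.9

Derivation:
Executing turtle program step by step:
Start: pos=(0,0), heading=0, pen down
PD: pen down
BK 3: (0,0) -> (-3,0) [heading=0, draw]
FD 13.6: (-3,0) -> (10.6,0) [heading=0, draw]
FD 4.2: (10.6,0) -> (14.8,0) [heading=0, draw]
LT 270: heading 0 -> 270
FD 1.9: (14.8,0) -> (14.8,-1.9) [heading=270, draw]
PD: pen down
RT 90: heading 270 -> 180
FD 6.4: (14.8,-1.9) -> (8.4,-1.9) [heading=180, draw]
FD 14.3: (8.4,-1.9) -> (-5.9,-1.9) [heading=180, draw]
FD 3.3: (-5.9,-1.9) -> (-9.2,-1.9) [heading=180, draw]
Final: pos=(-9.2,-1.9), heading=180, 7 segment(s) drawn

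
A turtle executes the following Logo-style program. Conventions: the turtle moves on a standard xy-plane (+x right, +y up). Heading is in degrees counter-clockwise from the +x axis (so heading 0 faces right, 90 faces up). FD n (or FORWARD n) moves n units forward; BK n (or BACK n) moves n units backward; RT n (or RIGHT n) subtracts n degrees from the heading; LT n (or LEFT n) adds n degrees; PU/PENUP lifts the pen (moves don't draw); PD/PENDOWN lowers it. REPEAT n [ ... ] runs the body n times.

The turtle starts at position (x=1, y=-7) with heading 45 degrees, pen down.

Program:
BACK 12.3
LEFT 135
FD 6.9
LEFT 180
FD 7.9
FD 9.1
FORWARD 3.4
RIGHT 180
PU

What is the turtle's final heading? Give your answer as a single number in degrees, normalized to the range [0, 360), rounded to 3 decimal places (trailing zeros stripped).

Answer: 180

Derivation:
Executing turtle program step by step:
Start: pos=(1,-7), heading=45, pen down
BK 12.3: (1,-7) -> (-7.697,-15.697) [heading=45, draw]
LT 135: heading 45 -> 180
FD 6.9: (-7.697,-15.697) -> (-14.597,-15.697) [heading=180, draw]
LT 180: heading 180 -> 0
FD 7.9: (-14.597,-15.697) -> (-6.697,-15.697) [heading=0, draw]
FD 9.1: (-6.697,-15.697) -> (2.403,-15.697) [heading=0, draw]
FD 3.4: (2.403,-15.697) -> (5.803,-15.697) [heading=0, draw]
RT 180: heading 0 -> 180
PU: pen up
Final: pos=(5.803,-15.697), heading=180, 5 segment(s) drawn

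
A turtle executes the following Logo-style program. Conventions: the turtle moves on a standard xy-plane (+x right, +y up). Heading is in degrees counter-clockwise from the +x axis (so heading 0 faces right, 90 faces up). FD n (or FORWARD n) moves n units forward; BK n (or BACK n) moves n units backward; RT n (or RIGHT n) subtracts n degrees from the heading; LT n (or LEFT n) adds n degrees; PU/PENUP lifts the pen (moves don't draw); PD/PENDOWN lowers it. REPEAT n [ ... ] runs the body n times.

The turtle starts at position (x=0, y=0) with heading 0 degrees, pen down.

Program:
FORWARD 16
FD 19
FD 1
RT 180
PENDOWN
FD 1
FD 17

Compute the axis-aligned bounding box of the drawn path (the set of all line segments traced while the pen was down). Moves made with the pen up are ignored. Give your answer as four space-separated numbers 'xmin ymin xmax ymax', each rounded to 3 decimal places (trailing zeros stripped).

Answer: 0 0 36 0

Derivation:
Executing turtle program step by step:
Start: pos=(0,0), heading=0, pen down
FD 16: (0,0) -> (16,0) [heading=0, draw]
FD 19: (16,0) -> (35,0) [heading=0, draw]
FD 1: (35,0) -> (36,0) [heading=0, draw]
RT 180: heading 0 -> 180
PD: pen down
FD 1: (36,0) -> (35,0) [heading=180, draw]
FD 17: (35,0) -> (18,0) [heading=180, draw]
Final: pos=(18,0), heading=180, 5 segment(s) drawn

Segment endpoints: x in {0, 16, 18, 35, 36}, y in {0, 0, 0}
xmin=0, ymin=0, xmax=36, ymax=0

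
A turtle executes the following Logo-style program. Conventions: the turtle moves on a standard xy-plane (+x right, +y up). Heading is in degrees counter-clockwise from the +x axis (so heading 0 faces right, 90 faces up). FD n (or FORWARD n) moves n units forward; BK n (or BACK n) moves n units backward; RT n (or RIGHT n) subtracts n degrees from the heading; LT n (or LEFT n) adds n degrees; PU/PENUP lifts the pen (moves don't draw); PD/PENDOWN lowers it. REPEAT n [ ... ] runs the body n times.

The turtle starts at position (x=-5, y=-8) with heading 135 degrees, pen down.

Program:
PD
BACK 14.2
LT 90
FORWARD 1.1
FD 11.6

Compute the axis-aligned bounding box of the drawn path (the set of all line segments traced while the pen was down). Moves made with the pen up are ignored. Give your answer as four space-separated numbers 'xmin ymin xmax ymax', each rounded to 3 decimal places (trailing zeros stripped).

Executing turtle program step by step:
Start: pos=(-5,-8), heading=135, pen down
PD: pen down
BK 14.2: (-5,-8) -> (5.041,-18.041) [heading=135, draw]
LT 90: heading 135 -> 225
FD 1.1: (5.041,-18.041) -> (4.263,-18.819) [heading=225, draw]
FD 11.6: (4.263,-18.819) -> (-3.939,-27.021) [heading=225, draw]
Final: pos=(-3.939,-27.021), heading=225, 3 segment(s) drawn

Segment endpoints: x in {-5, -3.939, 4.263, 5.041}, y in {-27.021, -18.819, -18.041, -8}
xmin=-5, ymin=-27.021, xmax=5.041, ymax=-8

Answer: -5 -27.021 5.041 -8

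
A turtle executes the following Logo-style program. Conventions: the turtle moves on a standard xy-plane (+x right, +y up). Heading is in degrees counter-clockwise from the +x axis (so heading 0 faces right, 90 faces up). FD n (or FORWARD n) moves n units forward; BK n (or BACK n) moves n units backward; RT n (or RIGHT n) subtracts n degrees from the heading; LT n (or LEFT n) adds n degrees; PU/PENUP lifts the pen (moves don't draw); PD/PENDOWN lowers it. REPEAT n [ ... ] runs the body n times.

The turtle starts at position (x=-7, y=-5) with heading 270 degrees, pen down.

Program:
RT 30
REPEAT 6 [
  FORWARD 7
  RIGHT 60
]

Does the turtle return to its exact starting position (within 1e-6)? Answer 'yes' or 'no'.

Executing turtle program step by step:
Start: pos=(-7,-5), heading=270, pen down
RT 30: heading 270 -> 240
REPEAT 6 [
  -- iteration 1/6 --
  FD 7: (-7,-5) -> (-10.5,-11.062) [heading=240, draw]
  RT 60: heading 240 -> 180
  -- iteration 2/6 --
  FD 7: (-10.5,-11.062) -> (-17.5,-11.062) [heading=180, draw]
  RT 60: heading 180 -> 120
  -- iteration 3/6 --
  FD 7: (-17.5,-11.062) -> (-21,-5) [heading=120, draw]
  RT 60: heading 120 -> 60
  -- iteration 4/6 --
  FD 7: (-21,-5) -> (-17.5,1.062) [heading=60, draw]
  RT 60: heading 60 -> 0
  -- iteration 5/6 --
  FD 7: (-17.5,1.062) -> (-10.5,1.062) [heading=0, draw]
  RT 60: heading 0 -> 300
  -- iteration 6/6 --
  FD 7: (-10.5,1.062) -> (-7,-5) [heading=300, draw]
  RT 60: heading 300 -> 240
]
Final: pos=(-7,-5), heading=240, 6 segment(s) drawn

Start position: (-7, -5)
Final position: (-7, -5)
Distance = 0; < 1e-6 -> CLOSED

Answer: yes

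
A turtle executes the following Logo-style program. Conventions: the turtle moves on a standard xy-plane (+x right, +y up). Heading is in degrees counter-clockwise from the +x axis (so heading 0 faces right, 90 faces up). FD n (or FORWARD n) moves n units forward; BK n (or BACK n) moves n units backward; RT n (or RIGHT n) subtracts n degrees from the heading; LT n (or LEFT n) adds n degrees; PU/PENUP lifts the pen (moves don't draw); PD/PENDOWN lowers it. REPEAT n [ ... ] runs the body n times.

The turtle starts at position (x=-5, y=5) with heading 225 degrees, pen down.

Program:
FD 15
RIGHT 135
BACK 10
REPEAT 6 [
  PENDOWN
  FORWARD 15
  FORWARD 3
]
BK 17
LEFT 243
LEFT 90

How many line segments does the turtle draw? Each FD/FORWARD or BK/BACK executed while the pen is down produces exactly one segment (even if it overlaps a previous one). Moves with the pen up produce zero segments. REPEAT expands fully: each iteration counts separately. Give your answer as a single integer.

Executing turtle program step by step:
Start: pos=(-5,5), heading=225, pen down
FD 15: (-5,5) -> (-15.607,-5.607) [heading=225, draw]
RT 135: heading 225 -> 90
BK 10: (-15.607,-5.607) -> (-15.607,-15.607) [heading=90, draw]
REPEAT 6 [
  -- iteration 1/6 --
  PD: pen down
  FD 15: (-15.607,-15.607) -> (-15.607,-0.607) [heading=90, draw]
  FD 3: (-15.607,-0.607) -> (-15.607,2.393) [heading=90, draw]
  -- iteration 2/6 --
  PD: pen down
  FD 15: (-15.607,2.393) -> (-15.607,17.393) [heading=90, draw]
  FD 3: (-15.607,17.393) -> (-15.607,20.393) [heading=90, draw]
  -- iteration 3/6 --
  PD: pen down
  FD 15: (-15.607,20.393) -> (-15.607,35.393) [heading=90, draw]
  FD 3: (-15.607,35.393) -> (-15.607,38.393) [heading=90, draw]
  -- iteration 4/6 --
  PD: pen down
  FD 15: (-15.607,38.393) -> (-15.607,53.393) [heading=90, draw]
  FD 3: (-15.607,53.393) -> (-15.607,56.393) [heading=90, draw]
  -- iteration 5/6 --
  PD: pen down
  FD 15: (-15.607,56.393) -> (-15.607,71.393) [heading=90, draw]
  FD 3: (-15.607,71.393) -> (-15.607,74.393) [heading=90, draw]
  -- iteration 6/6 --
  PD: pen down
  FD 15: (-15.607,74.393) -> (-15.607,89.393) [heading=90, draw]
  FD 3: (-15.607,89.393) -> (-15.607,92.393) [heading=90, draw]
]
BK 17: (-15.607,92.393) -> (-15.607,75.393) [heading=90, draw]
LT 243: heading 90 -> 333
LT 90: heading 333 -> 63
Final: pos=(-15.607,75.393), heading=63, 15 segment(s) drawn
Segments drawn: 15

Answer: 15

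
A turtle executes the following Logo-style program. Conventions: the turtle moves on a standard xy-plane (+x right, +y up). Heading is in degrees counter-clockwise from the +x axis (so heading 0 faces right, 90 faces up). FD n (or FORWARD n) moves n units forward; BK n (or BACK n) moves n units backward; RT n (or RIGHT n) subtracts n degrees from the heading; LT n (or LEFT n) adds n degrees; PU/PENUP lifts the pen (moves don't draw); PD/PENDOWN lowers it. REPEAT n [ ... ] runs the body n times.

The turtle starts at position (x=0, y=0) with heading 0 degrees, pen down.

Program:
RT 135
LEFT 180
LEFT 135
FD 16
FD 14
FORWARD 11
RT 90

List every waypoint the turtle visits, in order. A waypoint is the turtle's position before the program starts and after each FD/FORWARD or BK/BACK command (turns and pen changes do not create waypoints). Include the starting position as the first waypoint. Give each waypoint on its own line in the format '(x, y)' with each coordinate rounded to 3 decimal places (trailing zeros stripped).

Executing turtle program step by step:
Start: pos=(0,0), heading=0, pen down
RT 135: heading 0 -> 225
LT 180: heading 225 -> 45
LT 135: heading 45 -> 180
FD 16: (0,0) -> (-16,0) [heading=180, draw]
FD 14: (-16,0) -> (-30,0) [heading=180, draw]
FD 11: (-30,0) -> (-41,0) [heading=180, draw]
RT 90: heading 180 -> 90
Final: pos=(-41,0), heading=90, 3 segment(s) drawn
Waypoints (4 total):
(0, 0)
(-16, 0)
(-30, 0)
(-41, 0)

Answer: (0, 0)
(-16, 0)
(-30, 0)
(-41, 0)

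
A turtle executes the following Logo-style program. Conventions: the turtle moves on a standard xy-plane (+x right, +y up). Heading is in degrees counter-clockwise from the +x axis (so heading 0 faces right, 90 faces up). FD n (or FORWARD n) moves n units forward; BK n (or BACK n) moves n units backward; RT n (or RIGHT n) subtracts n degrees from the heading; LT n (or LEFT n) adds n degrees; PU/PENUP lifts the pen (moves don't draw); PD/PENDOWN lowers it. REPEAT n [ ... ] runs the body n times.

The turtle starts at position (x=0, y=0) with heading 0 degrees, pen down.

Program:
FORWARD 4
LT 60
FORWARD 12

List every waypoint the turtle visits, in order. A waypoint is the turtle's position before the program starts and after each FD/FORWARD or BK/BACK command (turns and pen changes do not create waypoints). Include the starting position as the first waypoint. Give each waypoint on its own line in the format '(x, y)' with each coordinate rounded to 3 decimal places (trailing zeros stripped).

Answer: (0, 0)
(4, 0)
(10, 10.392)

Derivation:
Executing turtle program step by step:
Start: pos=(0,0), heading=0, pen down
FD 4: (0,0) -> (4,0) [heading=0, draw]
LT 60: heading 0 -> 60
FD 12: (4,0) -> (10,10.392) [heading=60, draw]
Final: pos=(10,10.392), heading=60, 2 segment(s) drawn
Waypoints (3 total):
(0, 0)
(4, 0)
(10, 10.392)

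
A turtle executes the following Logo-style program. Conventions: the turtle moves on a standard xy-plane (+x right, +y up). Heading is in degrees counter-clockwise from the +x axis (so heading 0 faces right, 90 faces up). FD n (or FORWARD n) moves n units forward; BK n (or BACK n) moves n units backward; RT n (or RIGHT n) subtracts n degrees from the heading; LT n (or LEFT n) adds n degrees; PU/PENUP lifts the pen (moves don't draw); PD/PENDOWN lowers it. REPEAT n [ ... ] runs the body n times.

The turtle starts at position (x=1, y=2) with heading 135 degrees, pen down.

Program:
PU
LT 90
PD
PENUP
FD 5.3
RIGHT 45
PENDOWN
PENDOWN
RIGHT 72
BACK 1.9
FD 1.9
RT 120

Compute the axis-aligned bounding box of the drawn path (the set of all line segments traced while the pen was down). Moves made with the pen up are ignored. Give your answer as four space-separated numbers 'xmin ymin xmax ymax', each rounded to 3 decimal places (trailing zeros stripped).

Answer: -2.748 -3.555 -2.161 -1.748

Derivation:
Executing turtle program step by step:
Start: pos=(1,2), heading=135, pen down
PU: pen up
LT 90: heading 135 -> 225
PD: pen down
PU: pen up
FD 5.3: (1,2) -> (-2.748,-1.748) [heading=225, move]
RT 45: heading 225 -> 180
PD: pen down
PD: pen down
RT 72: heading 180 -> 108
BK 1.9: (-2.748,-1.748) -> (-2.161,-3.555) [heading=108, draw]
FD 1.9: (-2.161,-3.555) -> (-2.748,-1.748) [heading=108, draw]
RT 120: heading 108 -> 348
Final: pos=(-2.748,-1.748), heading=348, 2 segment(s) drawn

Segment endpoints: x in {-2.748, -2.161}, y in {-3.555, -1.748}
xmin=-2.748, ymin=-3.555, xmax=-2.161, ymax=-1.748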